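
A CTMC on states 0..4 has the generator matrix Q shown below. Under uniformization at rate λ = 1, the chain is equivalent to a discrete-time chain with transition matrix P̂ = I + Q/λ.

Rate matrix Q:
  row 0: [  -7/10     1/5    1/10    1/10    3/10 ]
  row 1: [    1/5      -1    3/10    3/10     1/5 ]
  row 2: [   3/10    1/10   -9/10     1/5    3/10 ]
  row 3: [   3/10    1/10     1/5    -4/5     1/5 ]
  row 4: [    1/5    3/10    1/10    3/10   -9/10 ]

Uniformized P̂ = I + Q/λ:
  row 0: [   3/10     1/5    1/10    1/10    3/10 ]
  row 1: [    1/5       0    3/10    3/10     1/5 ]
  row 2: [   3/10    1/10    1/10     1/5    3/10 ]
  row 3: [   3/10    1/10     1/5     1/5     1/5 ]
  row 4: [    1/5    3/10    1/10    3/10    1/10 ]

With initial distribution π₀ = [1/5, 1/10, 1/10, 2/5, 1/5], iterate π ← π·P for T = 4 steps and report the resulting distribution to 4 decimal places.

π = [0.2625, 0.1546, 0.1522, 0.2112, 0.2195]

t=0: π = [0.2000, 0.1000, 0.1000, 0.4000, 0.2000]
t=1: π = [0.2700, 0.1500, 0.1600, 0.2100, 0.2100]
t=2: π = [0.2640, 0.1540, 0.1510, 0.2090, 0.2220]
t=3: π = [0.2624, 0.1554, 0.1517, 0.2112, 0.2193]
t=4: π = [0.2625, 0.1546, 0.1522, 0.2112, 0.2195]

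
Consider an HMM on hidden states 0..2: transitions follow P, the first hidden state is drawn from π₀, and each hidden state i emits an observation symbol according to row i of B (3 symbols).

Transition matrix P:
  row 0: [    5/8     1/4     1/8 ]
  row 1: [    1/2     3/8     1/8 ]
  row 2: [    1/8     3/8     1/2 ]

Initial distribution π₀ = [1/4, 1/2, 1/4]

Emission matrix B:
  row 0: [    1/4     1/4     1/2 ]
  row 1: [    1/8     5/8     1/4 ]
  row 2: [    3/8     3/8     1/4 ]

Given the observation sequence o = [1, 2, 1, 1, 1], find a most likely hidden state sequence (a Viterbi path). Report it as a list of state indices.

path = [1, 0, 1, 1, 1]

t=0: δ = [6.250e-02, 3.125e-01, 9.375e-02]  (obs o_0=1)
t=1: δ = [7.812e-02, 2.930e-02, 1.172e-02]  ψ = [1, 1, 2]  (obs o_1=2)
t=2: δ = [1.221e-02, 1.221e-02, 3.662e-03]  ψ = [0, 0, 0]  (obs o_2=1)
t=3: δ = [1.907e-03, 2.861e-03, 6.866e-04]  ψ = [0, 1, 2]  (obs o_3=1)
t=4: δ = [3.576e-04, 6.706e-04, 1.341e-04]  ψ = [1, 1, 1]  (obs o_4=1)
backtrack: best end state = 1; path = [1, 0, 1, 1, 1]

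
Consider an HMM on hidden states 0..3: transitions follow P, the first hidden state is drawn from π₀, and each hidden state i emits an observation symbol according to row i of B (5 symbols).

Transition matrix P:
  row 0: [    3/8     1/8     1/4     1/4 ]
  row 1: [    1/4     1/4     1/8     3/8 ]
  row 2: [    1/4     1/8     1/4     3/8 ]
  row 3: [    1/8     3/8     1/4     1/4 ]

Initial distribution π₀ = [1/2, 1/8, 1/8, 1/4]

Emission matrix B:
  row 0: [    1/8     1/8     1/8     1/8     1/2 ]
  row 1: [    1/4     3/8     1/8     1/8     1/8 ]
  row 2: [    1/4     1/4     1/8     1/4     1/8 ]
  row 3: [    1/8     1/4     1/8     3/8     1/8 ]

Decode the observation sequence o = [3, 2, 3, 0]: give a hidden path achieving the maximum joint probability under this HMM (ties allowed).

t=0: δ = [6.250e-02, 1.562e-02, 3.125e-02, 9.375e-02]  (obs o_0=3)
t=1: δ = [2.930e-03, 4.395e-03, 2.930e-03, 2.930e-03]  ψ = [0, 3, 3, 3]  (obs o_1=2)
t=2: δ = [1.373e-04, 1.373e-04, 1.831e-04, 6.180e-04]  ψ = [0, 1, 0, 1]  (obs o_2=3)
t=3: δ = [9.656e-06, 5.794e-05, 3.862e-05, 1.931e-05]  ψ = [3, 3, 3, 3]  (obs o_3=0)
backtrack: best end state = 1; path = [3, 1, 3, 1]

path = [3, 1, 3, 1]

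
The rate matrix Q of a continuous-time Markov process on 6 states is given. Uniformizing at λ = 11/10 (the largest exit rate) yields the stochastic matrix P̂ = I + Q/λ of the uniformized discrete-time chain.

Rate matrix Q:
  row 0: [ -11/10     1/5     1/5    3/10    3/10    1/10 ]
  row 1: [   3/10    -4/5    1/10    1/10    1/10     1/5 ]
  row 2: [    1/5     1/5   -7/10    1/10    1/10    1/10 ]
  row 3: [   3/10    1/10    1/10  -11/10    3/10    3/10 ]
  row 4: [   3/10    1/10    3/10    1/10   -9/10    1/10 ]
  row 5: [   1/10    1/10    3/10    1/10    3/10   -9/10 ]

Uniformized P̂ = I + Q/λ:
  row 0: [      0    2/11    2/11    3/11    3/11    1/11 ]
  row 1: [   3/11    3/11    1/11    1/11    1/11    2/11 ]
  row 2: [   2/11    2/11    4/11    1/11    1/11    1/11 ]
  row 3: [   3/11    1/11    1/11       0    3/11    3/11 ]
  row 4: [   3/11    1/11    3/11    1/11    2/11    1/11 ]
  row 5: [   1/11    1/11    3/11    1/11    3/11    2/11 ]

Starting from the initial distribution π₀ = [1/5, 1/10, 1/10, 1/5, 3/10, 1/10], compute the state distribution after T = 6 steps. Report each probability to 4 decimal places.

t=0: π = [0.2000, 0.1000, 0.1000, 0.2000, 0.3000, 0.1000]
t=1: π = [0.1909, 0.1364, 0.2091, 0.1091, 0.2091, 0.1455]
t=2: π = [0.1752, 0.1521, 0.2298, 0.1157, 0.1909, 0.1364]
t=3: π = [0.1793, 0.1554, 0.2290, 0.1122, 0.1860, 0.1382]
t=4: π = [0.1779, 0.1563, 0.2286, 0.1133, 0.1859, 0.1380]
t=5: π = [0.1783, 0.1563, 0.2283, 0.1130, 0.1858, 0.1383]
t=6: π = [0.1782, 0.1563, 0.2283, 0.1131, 0.1859, 0.1382]

π = [0.1782, 0.1563, 0.2283, 0.1131, 0.1859, 0.1382]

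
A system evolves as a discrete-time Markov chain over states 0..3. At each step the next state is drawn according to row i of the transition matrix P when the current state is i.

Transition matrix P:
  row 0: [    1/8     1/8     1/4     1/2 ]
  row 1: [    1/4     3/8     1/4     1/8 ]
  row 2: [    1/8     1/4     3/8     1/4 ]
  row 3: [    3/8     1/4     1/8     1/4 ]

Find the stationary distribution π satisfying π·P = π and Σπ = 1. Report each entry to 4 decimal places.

π = [0.2254, 0.2535, 0.2465, 0.2746]

Balance equations π_j = Σ_i π_i·P[i][j]:
  π_0 = 1/8·π_0 + 1/4·π_1 + 1/8·π_2 + 3/8·π_3
  π_1 = 1/8·π_0 + 3/8·π_1 + 1/4·π_2 + 1/4·π_3
  π_2 = 1/4·π_0 + 1/4·π_1 + 3/8·π_2 + 1/8·π_3
  normalize: π_0 + π_1 + π_2 + π_3 = 1
Solving the linear system gives exactly π = [16/71, 18/71, 35/142, 39/142].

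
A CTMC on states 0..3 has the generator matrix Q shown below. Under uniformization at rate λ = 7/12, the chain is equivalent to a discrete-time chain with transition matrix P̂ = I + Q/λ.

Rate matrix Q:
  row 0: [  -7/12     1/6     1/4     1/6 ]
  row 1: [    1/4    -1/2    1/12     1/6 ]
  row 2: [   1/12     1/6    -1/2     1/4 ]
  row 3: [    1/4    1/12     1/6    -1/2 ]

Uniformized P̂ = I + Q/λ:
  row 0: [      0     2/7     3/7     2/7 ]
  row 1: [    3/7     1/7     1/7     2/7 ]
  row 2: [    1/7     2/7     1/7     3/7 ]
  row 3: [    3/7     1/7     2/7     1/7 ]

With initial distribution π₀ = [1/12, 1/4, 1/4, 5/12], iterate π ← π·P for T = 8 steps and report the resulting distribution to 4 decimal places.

t=0: π = [0.0833, 0.2500, 0.2500, 0.4167]
t=1: π = [0.3214, 0.1905, 0.2262, 0.2619]
t=2: π = [0.2262, 0.2211, 0.2721, 0.2806]
t=3: π = [0.2539, 0.2140, 0.2476, 0.2845]
t=4: π = [0.2490, 0.2145, 0.2560, 0.2804]
t=5: π = [0.2487, 0.2150, 0.2541, 0.2822]
t=6: π = [0.2494, 0.2147, 0.2542, 0.2817]
t=7: π = [0.2490, 0.2148, 0.2544, 0.2818]
t=8: π = [0.2492, 0.2148, 0.2543, 0.2818]

π = [0.2492, 0.2148, 0.2543, 0.2818]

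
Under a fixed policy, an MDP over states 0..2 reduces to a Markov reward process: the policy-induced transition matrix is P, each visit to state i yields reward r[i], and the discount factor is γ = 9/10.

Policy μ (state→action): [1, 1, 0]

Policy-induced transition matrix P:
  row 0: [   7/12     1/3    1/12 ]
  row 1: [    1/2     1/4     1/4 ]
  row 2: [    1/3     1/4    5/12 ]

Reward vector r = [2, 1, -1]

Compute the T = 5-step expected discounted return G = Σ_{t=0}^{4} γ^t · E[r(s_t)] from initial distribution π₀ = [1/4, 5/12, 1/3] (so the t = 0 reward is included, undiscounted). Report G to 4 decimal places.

t=0: π = [0.2500, 0.4167, 0.3333], E[r] = 0.5833, γ^t·E[r] = 0.583333, running G = 0.583333
t=1: π = [0.4653, 0.2708, 0.2639], E[r] = 0.9375, γ^t·E[r] = 0.843750, running G = 1.427083
t=2: π = [0.4948, 0.2888, 0.2164], E[r] = 1.0619, γ^t·E[r] = 0.860156, running G = 2.287240
t=3: π = [0.5052, 0.2912, 0.2036], E[r] = 1.0979, γ^t·E[r] = 0.800402, running G = 3.087642
t=4: π = [0.5082, 0.2921, 0.1997], E[r] = 1.1087, γ^t·E[r] = 0.727405, running G = 3.815047

G = 3.8150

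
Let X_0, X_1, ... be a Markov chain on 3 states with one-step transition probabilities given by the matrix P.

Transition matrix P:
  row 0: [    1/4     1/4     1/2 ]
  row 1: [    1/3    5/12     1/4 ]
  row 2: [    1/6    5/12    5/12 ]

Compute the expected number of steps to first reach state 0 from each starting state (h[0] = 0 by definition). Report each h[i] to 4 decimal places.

First-step conditioning: h[0] = 0; for i ≠ 0, h[i] = 1 + Σ_k P[i][k]·h[k].
  h[1] = 1 + 5/12·h[1] + 1/4·h[2]
  h[2] = 1 + 5/12·h[1] + 5/12·h[2]
Solving the 2×2 linear system over states ≠ 0 gives exactly h = [0, 60/17, 72/17] (h[0] = 0 is the target).

h = [0.0000, 3.5294, 4.2353]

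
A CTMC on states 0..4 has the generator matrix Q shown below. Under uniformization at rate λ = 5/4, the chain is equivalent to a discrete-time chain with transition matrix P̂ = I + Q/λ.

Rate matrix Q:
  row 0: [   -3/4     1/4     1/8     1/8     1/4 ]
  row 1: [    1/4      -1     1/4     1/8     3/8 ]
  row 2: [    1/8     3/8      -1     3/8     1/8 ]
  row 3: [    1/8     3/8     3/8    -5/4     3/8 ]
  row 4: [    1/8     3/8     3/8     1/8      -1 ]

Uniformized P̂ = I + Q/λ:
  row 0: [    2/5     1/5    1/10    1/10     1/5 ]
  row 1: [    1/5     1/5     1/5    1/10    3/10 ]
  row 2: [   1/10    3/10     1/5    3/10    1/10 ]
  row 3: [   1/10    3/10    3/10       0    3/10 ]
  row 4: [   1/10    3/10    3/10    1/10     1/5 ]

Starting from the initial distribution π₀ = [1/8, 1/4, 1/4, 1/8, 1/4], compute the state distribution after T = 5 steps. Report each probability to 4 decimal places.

π = [0.1794, 0.2564, 0.2168, 0.1303, 0.2170]

t=0: π = [0.1250, 0.2500, 0.2500, 0.1250, 0.2500]
t=1: π = [0.1625, 0.2625, 0.2250, 0.1375, 0.2125]
t=2: π = [0.1750, 0.2575, 0.2188, 0.1313, 0.2175]
t=3: π = [0.1783, 0.2568, 0.2174, 0.1306, 0.2170]
t=4: π = [0.1792, 0.2565, 0.2169, 0.1304, 0.2170]
t=5: π = [0.1794, 0.2564, 0.2168, 0.1303, 0.2170]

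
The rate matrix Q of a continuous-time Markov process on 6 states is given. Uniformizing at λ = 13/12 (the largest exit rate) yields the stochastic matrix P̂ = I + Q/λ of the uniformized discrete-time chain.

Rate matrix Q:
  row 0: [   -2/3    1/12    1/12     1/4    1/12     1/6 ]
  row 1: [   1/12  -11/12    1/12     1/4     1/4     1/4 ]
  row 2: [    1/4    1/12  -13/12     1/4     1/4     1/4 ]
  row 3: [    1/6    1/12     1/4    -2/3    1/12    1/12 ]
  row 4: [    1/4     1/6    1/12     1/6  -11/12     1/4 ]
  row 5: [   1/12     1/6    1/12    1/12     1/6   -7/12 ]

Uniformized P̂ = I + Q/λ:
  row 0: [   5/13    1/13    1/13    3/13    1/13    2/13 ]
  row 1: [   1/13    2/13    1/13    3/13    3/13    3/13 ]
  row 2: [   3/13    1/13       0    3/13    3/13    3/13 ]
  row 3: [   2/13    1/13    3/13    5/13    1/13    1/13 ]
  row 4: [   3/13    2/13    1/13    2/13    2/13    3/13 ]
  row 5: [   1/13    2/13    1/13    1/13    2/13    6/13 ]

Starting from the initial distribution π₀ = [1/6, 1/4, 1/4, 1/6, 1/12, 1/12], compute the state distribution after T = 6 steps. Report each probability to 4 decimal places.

t=0: π = [0.1667, 0.2500, 0.2500, 0.1667, 0.0833, 0.0833]
t=1: π = [0.1923, 0.1090, 0.0833, 0.2372, 0.1667, 0.2115]
t=2: π = [0.1928, 0.1144, 0.1070, 0.2219, 0.1356, 0.2283]
t=3: π = [0.1906, 0.1137, 0.1028, 0.2194, 0.1390, 0.2345]
t=4: π = [0.1897, 0.1144, 0.1028, 0.2178, 0.1390, 0.2365]
t=5: π = [0.1892, 0.1146, 0.1025, 0.2172, 0.1392, 0.2373]
t=6: π = [0.1890, 0.1147, 0.1025, 0.2170, 0.1393, 0.2375]

π = [0.1890, 0.1147, 0.1025, 0.2170, 0.1393, 0.2375]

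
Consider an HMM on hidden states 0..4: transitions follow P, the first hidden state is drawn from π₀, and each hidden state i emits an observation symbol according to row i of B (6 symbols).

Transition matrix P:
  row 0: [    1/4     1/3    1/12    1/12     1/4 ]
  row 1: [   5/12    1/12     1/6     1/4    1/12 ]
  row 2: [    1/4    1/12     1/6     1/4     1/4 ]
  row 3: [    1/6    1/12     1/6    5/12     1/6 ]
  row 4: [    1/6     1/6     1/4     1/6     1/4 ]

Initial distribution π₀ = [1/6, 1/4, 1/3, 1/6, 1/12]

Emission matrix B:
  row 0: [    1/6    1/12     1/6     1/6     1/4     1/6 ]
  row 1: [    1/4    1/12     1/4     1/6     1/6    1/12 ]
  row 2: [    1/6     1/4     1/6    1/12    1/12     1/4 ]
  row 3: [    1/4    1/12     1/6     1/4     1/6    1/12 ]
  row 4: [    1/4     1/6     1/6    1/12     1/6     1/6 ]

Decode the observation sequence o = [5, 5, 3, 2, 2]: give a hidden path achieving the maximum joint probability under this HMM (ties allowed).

path = [2, 0, 1, 0, 1]

t=0: δ = [2.778e-02, 2.083e-02, 8.333e-02, 1.389e-02, 1.389e-02]  (obs o_0=5)
t=1: δ = [3.472e-03, 7.716e-04, 3.472e-03, 1.736e-03, 3.472e-03]  ψ = [2, 0, 2, 2, 2]  (obs o_1=5)
t=2: δ = [1.447e-04, 1.929e-04, 7.234e-05, 2.170e-04, 7.234e-05]  ψ = [0, 0, 4, 2, 0]  (obs o_2=3)
t=3: δ = [1.340e-05, 1.206e-05, 6.028e-06, 1.507e-05, 6.028e-06]  ψ = [1, 0, 3, 3, 0]  (obs o_3=2)
t=4: δ = [8.372e-07, 1.116e-06, 4.186e-07, 1.047e-06, 5.582e-07]  ψ = [1, 0, 3, 3, 0]  (obs o_4=2)
backtrack: best end state = 1; path = [2, 0, 1, 0, 1]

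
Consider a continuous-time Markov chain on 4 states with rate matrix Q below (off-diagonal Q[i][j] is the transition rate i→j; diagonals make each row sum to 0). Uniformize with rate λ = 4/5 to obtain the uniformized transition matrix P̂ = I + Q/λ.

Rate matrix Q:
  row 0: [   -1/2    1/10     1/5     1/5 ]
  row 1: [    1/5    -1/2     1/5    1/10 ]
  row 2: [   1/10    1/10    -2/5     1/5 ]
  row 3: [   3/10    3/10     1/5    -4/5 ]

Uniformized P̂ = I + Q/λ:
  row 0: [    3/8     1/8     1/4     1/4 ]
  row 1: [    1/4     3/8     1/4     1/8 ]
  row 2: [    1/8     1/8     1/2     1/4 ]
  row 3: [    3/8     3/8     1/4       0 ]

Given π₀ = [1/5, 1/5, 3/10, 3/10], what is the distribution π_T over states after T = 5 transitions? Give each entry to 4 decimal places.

t=0: π = [0.2000, 0.2000, 0.3000, 0.3000]
t=1: π = [0.2750, 0.2500, 0.3250, 0.1500]
t=2: π = [0.2625, 0.2250, 0.3313, 0.1813]
t=3: π = [0.2641, 0.2266, 0.3328, 0.1766]
t=4: π = [0.2635, 0.2258, 0.3332, 0.1775]
t=5: π = [0.2635, 0.2258, 0.3333, 0.1774]

π = [0.2635, 0.2258, 0.3333, 0.1774]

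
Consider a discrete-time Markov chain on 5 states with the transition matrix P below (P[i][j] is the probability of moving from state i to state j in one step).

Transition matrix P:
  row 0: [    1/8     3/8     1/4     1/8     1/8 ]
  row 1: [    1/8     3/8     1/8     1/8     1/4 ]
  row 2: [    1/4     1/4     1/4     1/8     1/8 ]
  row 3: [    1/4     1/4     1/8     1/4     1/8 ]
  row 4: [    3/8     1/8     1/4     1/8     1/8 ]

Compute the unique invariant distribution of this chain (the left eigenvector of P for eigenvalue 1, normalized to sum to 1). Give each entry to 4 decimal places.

π = [0.2077, 0.2923, 0.1956, 0.1429, 0.1615]

Balance equations π_j = Σ_i π_i·P[i][j]:
  π_0 = 1/8·π_0 + 1/8·π_1 + 1/4·π_2 + 1/4·π_3 + 3/8·π_4
  π_1 = 3/8·π_0 + 3/8·π_1 + 1/4·π_2 + 1/4·π_3 + 1/8·π_4
  π_2 = 1/4·π_0 + 1/8·π_1 + 1/4·π_2 + 1/8·π_3 + 1/4·π_4
  π_3 = 1/8·π_0 + 1/8·π_1 + 1/8·π_2 + 1/4·π_3 + 1/8·π_4
  normalize: π_0 + π_1 + π_2 + π_3 + π_4 = 1
Solving the linear system gives exactly π = [27/130, 19/65, 89/455, 1/7, 21/130].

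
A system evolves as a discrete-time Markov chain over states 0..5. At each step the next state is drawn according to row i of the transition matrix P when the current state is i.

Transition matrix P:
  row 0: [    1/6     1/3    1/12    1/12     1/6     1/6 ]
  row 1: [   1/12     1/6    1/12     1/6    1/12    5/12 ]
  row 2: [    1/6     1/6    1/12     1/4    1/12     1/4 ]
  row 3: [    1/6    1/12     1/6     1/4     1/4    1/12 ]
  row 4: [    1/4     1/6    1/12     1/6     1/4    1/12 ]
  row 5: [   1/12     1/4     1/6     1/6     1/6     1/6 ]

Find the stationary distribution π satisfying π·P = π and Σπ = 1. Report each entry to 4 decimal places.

π = [0.1485, 0.1928, 0.1145, 0.1787, 0.1701, 0.1953]

Balance equations π_j = Σ_i π_i·P[i][j]:
  π_0 = 1/6·π_0 + 1/12·π_1 + 1/6·π_2 + 1/6·π_3 + 1/4·π_4 + 1/12·π_5
  π_1 = 1/3·π_0 + 1/6·π_1 + 1/6·π_2 + 1/12·π_3 + 1/6·π_4 + 1/4·π_5
  π_2 = 1/12·π_0 + 1/12·π_1 + 1/12·π_2 + 1/6·π_3 + 1/12·π_4 + 1/6·π_5
  π_3 = 1/12·π_0 + 1/6·π_1 + 1/4·π_2 + 1/4·π_3 + 1/6·π_4 + 1/6·π_5
  π_4 = 1/6·π_0 + 1/12·π_1 + 1/12·π_2 + 1/4·π_3 + 1/4·π_4 + 1/6·π_5
  normalize: π_0 + π_1 + π_2 + π_3 + π_4 + π_5 = 1
Solving the linear system gives exactly π = [5561/37448, 1805/9362, 536/4681, 6693/37448, 6371/37448, 7315/37448].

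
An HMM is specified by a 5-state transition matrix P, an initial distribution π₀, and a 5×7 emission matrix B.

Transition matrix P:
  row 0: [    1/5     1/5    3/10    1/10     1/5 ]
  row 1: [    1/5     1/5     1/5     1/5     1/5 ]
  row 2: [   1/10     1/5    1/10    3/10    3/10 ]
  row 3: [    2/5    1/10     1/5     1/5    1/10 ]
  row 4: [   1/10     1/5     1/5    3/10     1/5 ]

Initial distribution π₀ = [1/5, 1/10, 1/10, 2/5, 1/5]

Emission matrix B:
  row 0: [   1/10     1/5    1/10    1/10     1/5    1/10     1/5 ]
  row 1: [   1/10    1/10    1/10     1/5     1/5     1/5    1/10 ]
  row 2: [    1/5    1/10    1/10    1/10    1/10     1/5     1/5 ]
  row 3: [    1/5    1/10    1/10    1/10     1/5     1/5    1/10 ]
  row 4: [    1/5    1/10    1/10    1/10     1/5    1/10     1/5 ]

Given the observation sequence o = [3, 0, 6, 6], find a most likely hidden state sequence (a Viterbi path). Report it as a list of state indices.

path = [3, 3, 0, 2]

t=0: δ = [2.000e-02, 2.000e-02, 1.000e-02, 4.000e-02, 2.000e-02]  (obs o_0=3)
t=1: δ = [1.600e-03, 4.000e-04, 1.600e-03, 1.600e-03, 8.000e-04]  ψ = [3, 0, 3, 3, 0]  (obs o_1=0)
t=2: δ = [1.280e-04, 3.200e-05, 9.600e-05, 4.800e-05, 9.600e-05]  ψ = [3, 0, 0, 2, 2]  (obs o_2=6)
t=3: δ = [5.120e-06, 2.560e-06, 7.680e-06, 2.880e-06, 5.760e-06]  ψ = [0, 0, 0, 2, 2]  (obs o_3=6)
backtrack: best end state = 2; path = [3, 3, 0, 2]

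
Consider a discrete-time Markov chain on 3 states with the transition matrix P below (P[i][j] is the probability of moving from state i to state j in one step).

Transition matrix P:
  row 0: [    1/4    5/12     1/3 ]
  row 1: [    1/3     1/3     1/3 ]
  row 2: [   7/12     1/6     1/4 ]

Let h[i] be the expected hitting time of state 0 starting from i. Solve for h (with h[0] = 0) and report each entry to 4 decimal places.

h = [0.0000, 2.4375, 1.8750]

First-step conditioning: h[0] = 0; for i ≠ 0, h[i] = 1 + Σ_k P[i][k]·h[k].
  h[1] = 1 + 1/3·h[1] + 1/3·h[2]
  h[2] = 1 + 1/6·h[1] + 1/4·h[2]
Solving the 2×2 linear system over states ≠ 0 gives exactly h = [0, 39/16, 15/8] (h[0] = 0 is the target).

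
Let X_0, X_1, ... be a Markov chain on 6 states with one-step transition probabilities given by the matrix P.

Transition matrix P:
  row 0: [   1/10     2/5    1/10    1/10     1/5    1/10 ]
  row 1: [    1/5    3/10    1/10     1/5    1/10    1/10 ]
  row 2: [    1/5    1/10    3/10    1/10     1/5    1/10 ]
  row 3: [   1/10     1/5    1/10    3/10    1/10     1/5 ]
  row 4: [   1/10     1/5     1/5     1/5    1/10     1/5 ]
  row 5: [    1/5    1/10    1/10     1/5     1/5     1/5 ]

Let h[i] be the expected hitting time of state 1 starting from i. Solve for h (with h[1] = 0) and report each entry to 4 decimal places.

h = [4.0713, 0.0000, 5.5980, 5.1348, 5.1811, 5.5465]

First-step conditioning: h[1] = 0; for i ≠ 1, h[i] = 1 + Σ_k P[i][k]·h[k].
  h[0] = 1 + 1/10·h[0] + 1/10·h[2] + 1/10·h[3] + 1/5·h[4] + 1/10·h[5]
  h[2] = 1 + 1/5·h[0] + 3/10·h[2] + 1/10·h[3] + 1/5·h[4] + 1/10·h[5]
  h[3] = 1 + 1/10·h[0] + 1/10·h[2] + 3/10·h[3] + 1/10·h[4] + 1/5·h[5]
  h[4] = 1 + 1/10·h[0] + 1/5·h[2] + 1/5·h[3] + 1/10·h[4] + 1/5·h[5]
  h[5] = 1 + 1/5·h[0] + 1/10·h[2] + 1/5·h[3] + 1/5·h[4] + 1/5·h[5]
Solving the 5×5 linear system over states ≠ 1 gives exactly h = [63280/15543, 0, 7910/1413, 79810/15543, 80530/15543, 86210/15543] (h[1] = 0 is the target).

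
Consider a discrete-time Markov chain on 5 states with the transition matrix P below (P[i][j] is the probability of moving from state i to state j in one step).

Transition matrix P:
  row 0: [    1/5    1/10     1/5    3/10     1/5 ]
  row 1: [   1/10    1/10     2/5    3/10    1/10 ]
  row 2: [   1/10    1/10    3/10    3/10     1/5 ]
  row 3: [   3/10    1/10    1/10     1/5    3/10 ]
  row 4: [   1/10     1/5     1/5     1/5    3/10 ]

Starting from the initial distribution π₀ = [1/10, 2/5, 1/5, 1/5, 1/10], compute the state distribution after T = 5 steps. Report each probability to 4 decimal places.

t=0: π = [0.1000, 0.4000, 0.2000, 0.2000, 0.1000]
t=1: π = [0.1500, 0.1100, 0.2800, 0.2700, 0.1900]
t=2: π = [0.1690, 0.1190, 0.2230, 0.2540, 0.2350]
t=3: π = [0.1677, 0.1235, 0.2207, 0.2511, 0.2370]
t=4: π = [0.1670, 0.1237, 0.2217, 0.2512, 0.2365]
t=5: π = [0.1669, 0.1236, 0.2218, 0.2512, 0.2364]

π = [0.1669, 0.1236, 0.2218, 0.2512, 0.2364]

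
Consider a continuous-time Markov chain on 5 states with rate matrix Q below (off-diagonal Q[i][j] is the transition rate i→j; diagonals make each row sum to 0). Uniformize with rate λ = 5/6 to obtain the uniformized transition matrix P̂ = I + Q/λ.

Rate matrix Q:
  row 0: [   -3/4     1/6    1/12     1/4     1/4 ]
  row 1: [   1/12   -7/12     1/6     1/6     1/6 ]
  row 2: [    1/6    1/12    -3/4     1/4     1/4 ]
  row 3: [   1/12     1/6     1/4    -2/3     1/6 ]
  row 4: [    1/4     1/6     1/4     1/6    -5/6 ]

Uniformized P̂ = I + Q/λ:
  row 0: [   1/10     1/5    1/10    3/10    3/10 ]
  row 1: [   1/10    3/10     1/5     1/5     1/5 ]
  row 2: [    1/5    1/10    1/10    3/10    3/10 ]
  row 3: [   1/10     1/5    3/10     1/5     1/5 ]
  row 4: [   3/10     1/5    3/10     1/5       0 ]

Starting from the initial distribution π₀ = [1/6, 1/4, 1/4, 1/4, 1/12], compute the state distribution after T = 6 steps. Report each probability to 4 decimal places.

π = [0.1602, 0.1993, 0.2068, 0.2366, 0.1971]

t=0: π = [0.1667, 0.2500, 0.2500, 0.2500, 0.0833]
t=1: π = [0.1417, 0.2000, 0.1917, 0.2417, 0.2250]
t=2: π = [0.1642, 0.2008, 0.2133, 0.2333, 0.1883]
t=3: π = [0.1590, 0.1988, 0.2044, 0.2378, 0.2001]
t=4: π = [0.1605, 0.1994, 0.2074, 0.2363, 0.1963]
t=5: π = [0.1600, 0.1992, 0.2065, 0.2368, 0.1975]
t=6: π = [0.1602, 0.1993, 0.2068, 0.2366, 0.1971]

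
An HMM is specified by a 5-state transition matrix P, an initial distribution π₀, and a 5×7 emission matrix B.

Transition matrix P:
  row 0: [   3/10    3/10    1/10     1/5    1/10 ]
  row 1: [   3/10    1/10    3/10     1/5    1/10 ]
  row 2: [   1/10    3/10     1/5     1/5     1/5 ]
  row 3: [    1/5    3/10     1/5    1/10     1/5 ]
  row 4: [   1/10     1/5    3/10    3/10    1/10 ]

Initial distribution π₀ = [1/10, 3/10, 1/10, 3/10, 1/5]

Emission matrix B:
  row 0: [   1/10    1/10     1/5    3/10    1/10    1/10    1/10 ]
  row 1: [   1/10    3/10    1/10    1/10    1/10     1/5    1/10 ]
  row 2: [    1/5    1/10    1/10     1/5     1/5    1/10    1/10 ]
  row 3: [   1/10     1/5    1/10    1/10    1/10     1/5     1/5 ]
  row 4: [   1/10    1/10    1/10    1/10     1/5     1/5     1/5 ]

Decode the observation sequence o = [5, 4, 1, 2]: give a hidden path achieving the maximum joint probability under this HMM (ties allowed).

t=0: δ = [1.000e-02, 6.000e-02, 1.000e-02, 6.000e-02, 4.000e-02]  (obs o_0=5)
t=1: δ = [1.800e-03, 1.800e-03, 3.600e-03, 1.200e-03, 2.400e-03]  ψ = [1, 3, 1, 1, 3]  (obs o_1=4)
t=2: δ = [5.400e-05, 3.240e-04, 7.200e-05, 1.440e-04, 7.200e-05]  ψ = [0, 2, 2, 2, 2]  (obs o_2=1)
t=3: δ = [1.944e-05, 4.320e-06, 9.720e-06, 6.480e-06, 3.240e-06]  ψ = [1, 3, 1, 1, 1]  (obs o_3=2)
backtrack: best end state = 0; path = [1, 2, 1, 0]

path = [1, 2, 1, 0]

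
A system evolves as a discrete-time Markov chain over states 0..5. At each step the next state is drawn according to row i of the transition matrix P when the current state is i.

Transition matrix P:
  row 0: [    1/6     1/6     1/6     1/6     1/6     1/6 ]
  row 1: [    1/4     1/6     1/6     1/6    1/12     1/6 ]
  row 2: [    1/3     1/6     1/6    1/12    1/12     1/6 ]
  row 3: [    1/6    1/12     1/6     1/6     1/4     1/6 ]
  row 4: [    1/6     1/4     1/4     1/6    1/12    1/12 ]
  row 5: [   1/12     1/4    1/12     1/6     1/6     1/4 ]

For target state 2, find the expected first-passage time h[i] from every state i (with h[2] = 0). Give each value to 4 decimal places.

First-step conditioning: h[2] = 0; for i ≠ 2, h[i] = 1 + Σ_k P[i][k]·h[k].
  h[0] = 1 + 1/6·h[0] + 1/6·h[1] + 1/6·h[3] + 1/6·h[4] + 1/6·h[5]
  h[1] = 1 + 1/4·h[0] + 1/6·h[1] + 1/6·h[3] + 1/12·h[4] + 1/6·h[5]
  h[3] = 1 + 1/6·h[0] + 1/12·h[1] + 1/6·h[3] + 1/4·h[4] + 1/6·h[5]
  h[4] = 1 + 1/6·h[0] + 1/4·h[1] + 1/6·h[3] + 1/12·h[4] + 1/12·h[5]
  h[5] = 1 + 1/12·h[0] + 1/4·h[1] + 1/6·h[3] + 1/6·h[4] + 1/4·h[5]
Solving the 5×5 linear system over states ≠ 2 gives exactly h = [3452/571, 3476/571, 0, 6, 3164/571, 3768/571] (h[2] = 0 is the target).

h = [6.0455, 6.0876, 0.0000, 6.0000, 5.5412, 6.5989]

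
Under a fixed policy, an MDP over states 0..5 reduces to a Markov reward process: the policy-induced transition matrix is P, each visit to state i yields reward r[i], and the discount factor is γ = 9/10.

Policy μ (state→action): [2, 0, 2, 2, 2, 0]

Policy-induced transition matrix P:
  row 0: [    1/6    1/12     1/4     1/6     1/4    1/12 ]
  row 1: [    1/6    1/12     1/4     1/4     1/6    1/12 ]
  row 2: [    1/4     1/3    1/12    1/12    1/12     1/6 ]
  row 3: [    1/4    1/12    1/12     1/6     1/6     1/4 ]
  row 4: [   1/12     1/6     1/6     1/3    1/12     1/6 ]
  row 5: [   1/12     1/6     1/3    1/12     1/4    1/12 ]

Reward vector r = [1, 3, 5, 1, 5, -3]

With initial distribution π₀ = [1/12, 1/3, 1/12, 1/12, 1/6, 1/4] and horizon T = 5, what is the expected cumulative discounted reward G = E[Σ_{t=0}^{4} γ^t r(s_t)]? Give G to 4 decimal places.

G = 8.4889

t=0: π = [0.0833, 0.3333, 0.0833, 0.0833, 0.1667, 0.2500], E[r] = 1.6667, γ^t·E[r] = 1.666667, running G = 1.666667
t=1: π = [0.1458, 0.1389, 0.2292, 0.1944, 0.1736, 0.1181], E[r] = 2.4167, γ^t·E[r] = 2.175000, running G = 3.841667
t=2: π = [0.1777, 0.1649, 0.1748, 0.1782, 0.1551, 0.1493], E[r] = 2.0521, γ^t·E[r] = 1.662188, running G = 5.503854
t=3: π = [0.1707, 0.1524, 0.1907, 0.1793, 0.1664, 0.1405], E[r] = 2.1711, γ^t·E[r] = 1.582734, running G = 7.086589
t=4: π = [0.1719, 0.1566, 0.1862, 0.1795, 0.1628, 0.1430], E[r] = 2.1374, γ^t·E[r] = 1.402360, running G = 8.488949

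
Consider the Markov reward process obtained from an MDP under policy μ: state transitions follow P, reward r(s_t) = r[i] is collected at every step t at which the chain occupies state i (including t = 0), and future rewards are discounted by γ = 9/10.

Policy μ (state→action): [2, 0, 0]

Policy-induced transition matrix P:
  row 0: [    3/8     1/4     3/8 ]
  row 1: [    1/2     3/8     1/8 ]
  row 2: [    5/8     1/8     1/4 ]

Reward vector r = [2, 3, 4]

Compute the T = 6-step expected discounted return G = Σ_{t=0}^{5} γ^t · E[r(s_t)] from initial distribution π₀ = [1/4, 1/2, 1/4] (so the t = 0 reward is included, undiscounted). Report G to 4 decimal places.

G = 13.2604

t=0: π = [0.2500, 0.5000, 0.2500], E[r] = 3.0000, γ^t·E[r] = 3.000000, running G = 3.000000
t=1: π = [0.5000, 0.2813, 0.2188], E[r] = 2.7188, γ^t·E[r] = 2.446875, running G = 5.446875
t=2: π = [0.4648, 0.2578, 0.2773], E[r] = 2.8125, γ^t·E[r] = 2.278125, running G = 7.725000
t=3: π = [0.4766, 0.2476, 0.2759], E[r] = 2.7993, γ^t·E[r] = 2.040702, running G = 9.765702
t=4: π = [0.4749, 0.2465, 0.2786], E[r] = 2.8037, γ^t·E[r] = 1.839515, running G = 11.605216
t=5: π = [0.4755, 0.2460, 0.2786], E[r] = 2.8031, γ^t·E[r] = 1.655198, running G = 13.260415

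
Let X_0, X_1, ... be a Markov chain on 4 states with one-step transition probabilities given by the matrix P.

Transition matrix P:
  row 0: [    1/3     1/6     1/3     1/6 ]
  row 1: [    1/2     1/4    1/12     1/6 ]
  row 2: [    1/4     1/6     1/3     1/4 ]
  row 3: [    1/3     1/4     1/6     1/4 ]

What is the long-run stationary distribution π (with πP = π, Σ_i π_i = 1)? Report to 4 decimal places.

Balance equations π_j = Σ_i π_i·P[i][j]:
  π_0 = 1/3·π_0 + 1/2·π_1 + 1/4·π_2 + 1/3·π_3
  π_1 = 1/6·π_0 + 1/4·π_1 + 1/6·π_2 + 1/4·π_3
  π_2 = 1/3·π_0 + 1/12·π_1 + 1/3·π_2 + 1/6·π_3
  normalize: π_0 + π_1 + π_2 + π_3 = 1
Solving the linear system gives exactly π = [73/211, 296/1477, 368/1477, 302/1477].

π = [0.3460, 0.2004, 0.2492, 0.2045]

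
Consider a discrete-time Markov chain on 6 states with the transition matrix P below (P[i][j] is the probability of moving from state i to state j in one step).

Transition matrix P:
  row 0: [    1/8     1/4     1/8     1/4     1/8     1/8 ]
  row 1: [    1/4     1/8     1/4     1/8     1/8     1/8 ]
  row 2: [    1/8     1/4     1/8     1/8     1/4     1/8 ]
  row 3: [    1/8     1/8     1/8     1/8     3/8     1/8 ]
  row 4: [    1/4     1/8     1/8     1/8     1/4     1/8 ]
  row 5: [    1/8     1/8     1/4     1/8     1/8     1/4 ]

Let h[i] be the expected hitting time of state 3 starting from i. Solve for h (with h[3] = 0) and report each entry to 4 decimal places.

First-step conditioning: h[3] = 0; for i ≠ 3, h[i] = 1 + Σ_k P[i][k]·h[k].
  h[0] = 1 + 1/8·h[0] + 1/4·h[1] + 1/8·h[2] + 1/8·h[4] + 1/8·h[5]
  h[1] = 1 + 1/4·h[0] + 1/8·h[1] + 1/4·h[2] + 1/8·h[4] + 1/8·h[5]
  h[2] = 1 + 1/8·h[0] + 1/4·h[1] + 1/8·h[2] + 1/4·h[4] + 1/8·h[5]
  h[4] = 1 + 1/4·h[0] + 1/8·h[1] + 1/8·h[2] + 1/4·h[4] + 1/8·h[5]
  h[5] = 1 + 1/8·h[0] + 1/8·h[1] + 1/4·h[2] + 1/8·h[4] + 1/4·h[5]
Solving the 5×5 linear system over states ≠ 3 gives exactly h = [7070/1181, 7966/1181, 8064/1181, 0, 7952/1181, 8094/1181] (h[3] = 0 is the target).

h = [5.9865, 6.7451, 6.8281, 0.0000, 6.7333, 6.8535]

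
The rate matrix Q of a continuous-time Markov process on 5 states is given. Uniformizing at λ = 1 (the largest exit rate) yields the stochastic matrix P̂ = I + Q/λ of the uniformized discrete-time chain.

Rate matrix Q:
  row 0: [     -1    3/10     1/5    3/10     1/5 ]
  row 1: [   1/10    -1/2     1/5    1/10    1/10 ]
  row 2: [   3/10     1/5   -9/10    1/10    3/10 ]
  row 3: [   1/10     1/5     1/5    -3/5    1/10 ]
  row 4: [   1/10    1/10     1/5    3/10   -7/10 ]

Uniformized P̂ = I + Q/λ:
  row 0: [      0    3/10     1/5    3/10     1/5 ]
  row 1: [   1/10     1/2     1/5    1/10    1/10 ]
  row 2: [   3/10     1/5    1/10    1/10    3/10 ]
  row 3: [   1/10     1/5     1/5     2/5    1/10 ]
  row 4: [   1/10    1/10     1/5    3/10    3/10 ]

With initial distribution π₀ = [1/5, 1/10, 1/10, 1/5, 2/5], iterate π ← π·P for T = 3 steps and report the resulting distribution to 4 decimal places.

t=0: π = [0.2000, 0.1000, 0.1000, 0.2000, 0.4000]
t=1: π = [0.1000, 0.2100, 0.1900, 0.2800, 0.2200]
t=2: π = [0.1280, 0.2510, 0.1810, 0.2480, 0.1920]
t=3: π = [0.1234, 0.2689, 0.1819, 0.2384, 0.1874]

π = [0.1234, 0.2689, 0.1819, 0.2384, 0.1874]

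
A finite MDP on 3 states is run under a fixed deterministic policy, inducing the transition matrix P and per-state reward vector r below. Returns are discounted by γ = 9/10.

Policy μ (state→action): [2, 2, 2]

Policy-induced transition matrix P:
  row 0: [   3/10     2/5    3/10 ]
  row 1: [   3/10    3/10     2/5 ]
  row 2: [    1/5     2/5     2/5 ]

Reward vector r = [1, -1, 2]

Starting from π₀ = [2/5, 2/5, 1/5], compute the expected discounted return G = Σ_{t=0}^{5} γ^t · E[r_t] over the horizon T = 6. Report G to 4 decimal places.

G = 2.7747

t=0: π = [0.4000, 0.4000, 0.2000], E[r] = 0.4000, γ^t·E[r] = 0.400000, running G = 0.400000
t=1: π = [0.2800, 0.3600, 0.3600], E[r] = 0.6400, γ^t·E[r] = 0.576000, running G = 0.976000
t=2: π = [0.2640, 0.3640, 0.3720], E[r] = 0.6440, γ^t·E[r] = 0.521640, running G = 1.497640
t=3: π = [0.2628, 0.3636, 0.3736], E[r] = 0.6464, γ^t·E[r] = 0.471226, running G = 1.968866
t=4: π = [0.2626, 0.3636, 0.3737], E[r] = 0.6464, γ^t·E[r] = 0.424129, running G = 2.392995
t=5: π = [0.2626, 0.3636, 0.3737], E[r] = 0.6465, γ^t·E[r] = 0.381731, running G = 2.774725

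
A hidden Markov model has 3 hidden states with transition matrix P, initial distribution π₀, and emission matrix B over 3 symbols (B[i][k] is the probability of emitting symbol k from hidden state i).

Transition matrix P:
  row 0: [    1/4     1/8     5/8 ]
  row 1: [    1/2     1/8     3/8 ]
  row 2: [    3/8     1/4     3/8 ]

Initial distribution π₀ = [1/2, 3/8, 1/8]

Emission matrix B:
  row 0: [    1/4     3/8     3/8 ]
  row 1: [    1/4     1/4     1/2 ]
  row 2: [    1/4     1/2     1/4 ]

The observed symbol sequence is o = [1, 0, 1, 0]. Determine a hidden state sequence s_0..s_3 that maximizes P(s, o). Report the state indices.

t=0: δ = [1.875e-01, 9.375e-02, 6.250e-02]  (obs o_0=1)
t=1: δ = [1.172e-02, 5.859e-03, 2.930e-02]  ψ = [0, 0, 0]  (obs o_1=0)
t=2: δ = [4.120e-03, 1.831e-03, 5.493e-03]  ψ = [2, 2, 2]  (obs o_2=1)
t=3: δ = [5.150e-04, 3.433e-04, 6.437e-04]  ψ = [2, 2, 0]  (obs o_3=0)
backtrack: best end state = 2; path = [0, 2, 0, 2]

path = [0, 2, 0, 2]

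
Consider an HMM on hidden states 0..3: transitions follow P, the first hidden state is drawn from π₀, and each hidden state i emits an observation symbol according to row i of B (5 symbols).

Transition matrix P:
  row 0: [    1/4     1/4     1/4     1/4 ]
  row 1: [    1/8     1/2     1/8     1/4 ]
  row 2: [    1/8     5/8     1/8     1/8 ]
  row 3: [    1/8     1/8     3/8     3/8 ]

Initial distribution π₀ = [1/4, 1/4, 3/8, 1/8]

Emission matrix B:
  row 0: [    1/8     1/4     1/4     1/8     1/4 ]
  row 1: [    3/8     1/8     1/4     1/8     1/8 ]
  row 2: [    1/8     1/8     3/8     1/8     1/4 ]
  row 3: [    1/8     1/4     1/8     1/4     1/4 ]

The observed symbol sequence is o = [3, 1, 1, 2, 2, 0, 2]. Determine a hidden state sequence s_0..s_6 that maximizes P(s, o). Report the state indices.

t=0: δ = [3.125e-02, 3.125e-02, 4.688e-02, 3.125e-02]  (obs o_0=3)
t=1: δ = [1.953e-03, 3.662e-03, 1.465e-03, 2.930e-03]  ψ = [0, 2, 3, 3]  (obs o_1=1)
t=2: δ = [1.221e-04, 2.289e-04, 1.373e-04, 2.747e-04]  ψ = [0, 1, 3, 3]  (obs o_2=1)
t=3: δ = [8.583e-06, 2.861e-05, 3.862e-05, 1.287e-05]  ψ = [3, 1, 3, 3]  (obs o_3=2)
t=4: δ = [1.207e-06, 6.035e-06, 1.810e-06, 8.941e-07]  ψ = [2, 2, 2, 1]  (obs o_4=2)
t=5: δ = [9.430e-08, 1.132e-06, 9.430e-08, 1.886e-07]  ψ = [1, 1, 1, 1]  (obs o_5=0)
t=6: δ = [3.536e-08, 1.414e-07, 5.304e-08, 3.536e-08]  ψ = [1, 1, 1, 1]  (obs o_6=2)
backtrack: best end state = 1; path = [3, 3, 3, 2, 1, 1, 1]

path = [3, 3, 3, 2, 1, 1, 1]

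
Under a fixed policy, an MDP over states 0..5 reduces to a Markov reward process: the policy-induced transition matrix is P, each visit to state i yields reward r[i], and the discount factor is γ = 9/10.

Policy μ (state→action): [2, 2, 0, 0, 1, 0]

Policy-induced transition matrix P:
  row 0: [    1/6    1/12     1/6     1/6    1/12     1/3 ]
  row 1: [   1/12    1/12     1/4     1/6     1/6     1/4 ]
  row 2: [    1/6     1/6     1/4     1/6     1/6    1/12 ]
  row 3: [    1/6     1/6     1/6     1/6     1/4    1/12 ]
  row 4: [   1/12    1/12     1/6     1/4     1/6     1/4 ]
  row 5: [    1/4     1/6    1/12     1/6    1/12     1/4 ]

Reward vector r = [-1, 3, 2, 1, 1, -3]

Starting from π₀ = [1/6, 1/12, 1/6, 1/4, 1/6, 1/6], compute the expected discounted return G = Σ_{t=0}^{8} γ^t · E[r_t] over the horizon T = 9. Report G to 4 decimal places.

t=0: π = [0.1667, 0.0833, 0.1667, 0.2500, 0.1667, 0.1667], E[r] = 0.3333, γ^t·E[r] = 0.333333, running G = 0.333333
t=1: π = [0.1597, 0.1319, 0.1736, 0.1806, 0.1597, 0.1944], E[r] = 0.3403, γ^t·E[r] = 0.306250, running G = 0.639583
t=2: π = [0.1586, 0.1291, 0.1759, 0.1800, 0.1522, 0.2043], E[r] = 0.2998, γ^t·E[r] = 0.242813, running G = 0.882396
t=3: π = [0.1603, 0.1300, 0.1751, 0.1793, 0.1514, 0.2039], E[r] = 0.2990, γ^t·E[r] = 0.217969, running G = 1.100365
t=4: π = [0.1602, 0.1299, 0.1751, 0.1793, 0.1513, 0.2043], E[r] = 0.2973, γ^t·E[r] = 0.195033, running G = 1.295397
t=5: π = [0.1603, 0.1299, 0.1751, 0.1793, 0.1512, 0.2043], E[r] = 0.2972, γ^t·E[r] = 0.175471, running G = 1.470868
t=6: π = [0.1603, 0.1299, 0.1751, 0.1793, 0.1512, 0.2043], E[r] = 0.2971, γ^t·E[r] = 0.157888, running G = 1.628756
t=7: π = [0.1603, 0.1299, 0.1751, 0.1793, 0.1512, 0.2043], E[r] = 0.2971, γ^t·E[r] = 0.142096, running G = 1.770852
t=8: π = [0.1603, 0.1299, 0.1751, 0.1793, 0.1512, 0.2043], E[r] = 0.2971, γ^t·E[r] = 0.127885, running G = 1.898738

G = 1.8987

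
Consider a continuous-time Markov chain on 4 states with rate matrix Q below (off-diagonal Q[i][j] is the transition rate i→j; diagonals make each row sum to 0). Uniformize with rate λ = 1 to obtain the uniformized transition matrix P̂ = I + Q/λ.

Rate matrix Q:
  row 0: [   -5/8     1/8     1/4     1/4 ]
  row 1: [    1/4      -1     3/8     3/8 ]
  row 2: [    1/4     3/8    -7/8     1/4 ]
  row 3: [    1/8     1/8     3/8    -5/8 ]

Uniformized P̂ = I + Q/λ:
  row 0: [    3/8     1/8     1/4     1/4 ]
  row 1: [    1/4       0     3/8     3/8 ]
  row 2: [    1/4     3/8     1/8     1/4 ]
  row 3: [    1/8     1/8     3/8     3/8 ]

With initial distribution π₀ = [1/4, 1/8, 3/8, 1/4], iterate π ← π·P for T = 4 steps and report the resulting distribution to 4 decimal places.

t=0: π = [0.2500, 0.1250, 0.3750, 0.2500]
t=1: π = [0.2500, 0.2031, 0.2500, 0.2969]
t=2: π = [0.2441, 0.1621, 0.2813, 0.3125]
t=3: π = [0.2415, 0.1750, 0.2742, 0.3093]
t=4: π = [0.2415, 0.1717, 0.2763, 0.3105]

π = [0.2415, 0.1717, 0.2763, 0.3105]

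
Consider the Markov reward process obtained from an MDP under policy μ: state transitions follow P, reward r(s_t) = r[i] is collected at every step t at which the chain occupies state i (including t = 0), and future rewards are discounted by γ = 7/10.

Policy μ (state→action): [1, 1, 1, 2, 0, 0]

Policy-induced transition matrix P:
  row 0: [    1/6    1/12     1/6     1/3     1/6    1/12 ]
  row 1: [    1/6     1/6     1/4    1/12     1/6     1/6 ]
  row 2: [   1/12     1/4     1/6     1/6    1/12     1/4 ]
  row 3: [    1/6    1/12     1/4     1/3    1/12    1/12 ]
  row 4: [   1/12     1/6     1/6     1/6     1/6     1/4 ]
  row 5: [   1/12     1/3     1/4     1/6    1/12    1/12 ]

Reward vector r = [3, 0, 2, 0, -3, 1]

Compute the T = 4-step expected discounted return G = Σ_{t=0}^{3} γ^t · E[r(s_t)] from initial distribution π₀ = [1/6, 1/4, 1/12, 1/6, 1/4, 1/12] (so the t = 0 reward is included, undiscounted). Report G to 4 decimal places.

G = 0.8840

t=0: π = [0.1667, 0.2500, 0.0833, 0.1667, 0.2500, 0.0833], E[r] = 0.0000, γ^t·E[r] = 0.000000, running G = 0.000000
t=1: π = [0.1319, 0.1597, 0.2083, 0.2014, 0.1389, 0.1597], E[r] = 0.5556, γ^t·E[r] = 0.388889, running G = 0.388889
t=2: π = [0.1244, 0.1829, 0.2101, 0.2089, 0.1192, 0.1545], E[r] = 0.5903, γ^t·E[r] = 0.289236, running G = 0.678125
t=3: π = [0.1264, 0.1821, 0.2122, 0.2070, 0.1189, 0.1535], E[r] = 0.6003, γ^t·E[r] = 0.205889, running G = 0.884014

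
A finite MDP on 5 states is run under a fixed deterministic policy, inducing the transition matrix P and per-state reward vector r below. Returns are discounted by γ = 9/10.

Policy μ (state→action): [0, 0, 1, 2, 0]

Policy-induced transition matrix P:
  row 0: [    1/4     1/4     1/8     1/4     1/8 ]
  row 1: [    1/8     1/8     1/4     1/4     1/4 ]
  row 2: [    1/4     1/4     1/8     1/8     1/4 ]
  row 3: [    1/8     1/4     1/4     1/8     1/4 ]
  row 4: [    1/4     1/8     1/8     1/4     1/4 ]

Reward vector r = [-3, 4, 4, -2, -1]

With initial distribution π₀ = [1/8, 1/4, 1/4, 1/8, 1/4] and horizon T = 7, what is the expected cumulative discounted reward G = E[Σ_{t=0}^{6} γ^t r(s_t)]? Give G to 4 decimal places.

t=0: π = [0.1250, 0.2500, 0.2500, 0.1250, 0.2500], E[r] = 1.1250, γ^t·E[r] = 1.125000, running G = 1.125000
t=1: π = [0.2031, 0.1875, 0.1719, 0.2031, 0.2344], E[r] = 0.1875, γ^t·E[r] = 0.168750, running G = 1.293750
t=2: π = [0.2012, 0.1973, 0.1738, 0.2031, 0.2246], E[r] = 0.2500, γ^t·E[r] = 0.202500, running G = 1.496250
t=3: π = [0.2000, 0.1973, 0.1750, 0.2029, 0.2249], E[r] = 0.2588, γ^t·E[r] = 0.188657, running G = 1.684907
t=4: π = [0.2000, 0.1972, 0.1750, 0.2028, 0.2250], E[r] = 0.2585, γ^t·E[r] = 0.169631, running G = 1.854539
t=5: π = [0.2000, 0.1972, 0.1750, 0.2028, 0.2250], E[r] = 0.2583, γ^t·E[r] = 0.152533, running G = 2.007072
t=6: π = [0.2000, 0.1972, 0.1750, 0.2028, 0.2250], E[r] = 0.2583, γ^t·E[r] = 0.137288, running G = 2.144359

G = 2.1444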